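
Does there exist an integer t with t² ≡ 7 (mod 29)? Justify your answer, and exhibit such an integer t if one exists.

t = 6

Take t = 6. Then 6² = 36 = 1·29 + 7, so 6² ≡ 7 (mod 29).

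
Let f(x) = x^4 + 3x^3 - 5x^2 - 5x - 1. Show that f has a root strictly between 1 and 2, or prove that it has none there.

Such a root exists.

f(1) = -7 and f(2) = 9, which have opposite signs.
f is continuous everywhere (it is a polynomial), in particular on [1, 2].
By the Intermediate Value Theorem, f takes the value 0 somewhere in the open interval.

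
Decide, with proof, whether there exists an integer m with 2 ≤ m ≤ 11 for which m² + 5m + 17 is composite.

At m = 9: 9² + 5·9 + 17 = 143 = 11·13, which is composite.

m = 9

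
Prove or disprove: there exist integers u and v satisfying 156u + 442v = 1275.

Both 156 and 442 are divisible by gcd(156, 442) = 26, hence so is any combination 156u + 442v.
But 1275 is not a multiple of 26 (it leaves remainder 1).
So the equation is unsolvable over ℤ.

There are no such integers.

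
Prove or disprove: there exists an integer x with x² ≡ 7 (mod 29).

x = 23

x = 23 works: 23² = 529, and 529 − 7 = 522 = 18·29.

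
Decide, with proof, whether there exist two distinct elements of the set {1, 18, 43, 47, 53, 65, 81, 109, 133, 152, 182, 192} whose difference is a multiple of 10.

Reduce each element mod 10: 1↦1, 18↦8, 43↦3, 47↦7, 53↦3, 65↦5, 81↦1, 109↦9, 133↦3, 152↦2, 182↦2, 192↦2. The residue 1 repeats (at 1 and 81), and 81 − 1 = 80 = 8·10.

1 and 81 are such a pair.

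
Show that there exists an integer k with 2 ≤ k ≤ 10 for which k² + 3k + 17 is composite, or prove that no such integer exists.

k = 7

At k = 7: 7² + 3·7 + 17 = 87 = 3·29, which is composite.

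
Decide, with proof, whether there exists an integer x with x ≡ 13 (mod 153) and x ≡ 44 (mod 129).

Reduce both congruences modulo 3, which divides 153 and 129: they say x ≡ 13 (mod 3) and x ≡ 44 (mod 3).
These are incompatible: 13 − 44 = -31 is not divisible by 3.
Therefore no such x exists.

There is no such integer.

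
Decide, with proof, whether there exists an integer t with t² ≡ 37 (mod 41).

t = 23

Take t = 23. Then 23² = 529 = 12·41 + 37, so 23² ≡ 37 (mod 41).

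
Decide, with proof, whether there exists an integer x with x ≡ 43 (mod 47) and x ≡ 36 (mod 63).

x = 1359

Since 47 and 63 share no common factor, CRT says the pair of congruences has a solution (unique mod 2961).
Any solution of the first congruence is x = 43 + 47t; substituting into the second, 47t ≡ 36 − 43 ≡ 56 (mod 63).
Invert 47 mod 63 by the Euclidean algorithm: 63 = 1·47 + 16, 47 = 2·16 + 15, 16 = 1·15 + 1, 15 = 15·1 + 0; back-substituting, 1 = 16 − 1·15 = 16 − (47 − 2·16) = −47 + 3·16 = −47 + 3·(63 − 1·47) = 3·63 − 4·47. Hence 47·(-4) ≡ 1, so 47⁻¹ ≡ -4 ≡ 59 (mod 63).
Multiplying by 59: t ≡ 59·56 = 3304 ≡ 28 (mod 63).
Taking t = 28 gives x = 43 + 47·28 = 1359.
Indeed 1359 ≡ 43 (mod 47) and 1359 ≡ 36 (mod 63).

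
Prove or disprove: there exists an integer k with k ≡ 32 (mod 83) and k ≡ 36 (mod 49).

gcd(83, 49) = 1, so the Chinese Remainder Theorem guarantees exactly one residue class mod 4067 satisfying both.
Write k = 32 + 83t and require 32 + 83t ≡ 36 (mod 49), i.e. 83t ≡ 4 (mod 49).
83 ≡ 34 (mod 49), so this reads 34t ≡ 4 (mod 49). Invert 34 mod 49 by the Euclidean algorithm: 49 = 1·34 + 15, 34 = 2·15 + 4, 15 = 3·4 + 3, 4 = 1·3 + 1, 3 = 3·1 + 0; back-substituting, 1 = 4 − 1·3 = 4 − (15 − 3·4) = −15 + 4·4 = −15 + 4·(34 − 2·15) = 4·34 − 9·15 = 4·34 − 9·(49 − 1·34) = −9·49 + 13·34. Hence 34·13 ≡ 1, so 34⁻¹ ≡ 13 (mod 49).
Multiplying by 13: t ≡ 13·4 = 52 ≡ 3 (mod 49).
With t = 3: k = 32 + 83·3 = 281.
Check: 281 mod 83 = 32, 281 mod 49 = 36. ✓

k = 281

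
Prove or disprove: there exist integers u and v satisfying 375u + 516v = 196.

Any value of 375u + 516v is a multiple of gcd(375, 516) = 3.
However 196 leaves remainder 1 on division by 3.
Therefore 375u + 516v = 196 has no solution in integers.

No such integers exist.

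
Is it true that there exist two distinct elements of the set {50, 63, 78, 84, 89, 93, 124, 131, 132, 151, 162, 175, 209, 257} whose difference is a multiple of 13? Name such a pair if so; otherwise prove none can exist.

50 and 63 are such a pair.

Reduce each element mod 13: 50↦11, 63↦11, 78↦0, 84↦6, 89↦11, 93↦2, 124↦7, 131↦1, 132↦2, 151↦8, 162↦6, 175↦6, 209↦1, 257↦10. The residue 11 repeats (at 50 and 63), and 63 − 50 = 13 = 1·13.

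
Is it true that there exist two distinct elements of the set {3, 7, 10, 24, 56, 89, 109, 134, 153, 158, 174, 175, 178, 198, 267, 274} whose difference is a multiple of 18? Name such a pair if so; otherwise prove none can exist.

No, no such pair exists.

Residues mod 18: 3↦3, 7↦7, 10↦10, 24↦6, 56↦2, 89↦17, 109↦1, 134↦8, 153↦9, 158↦14, 174↦12, 175↦13, 178↦16, 198↦0, 267↦15, 274↦4.
All 16 residues are distinct, so no two elements differ by a multiple of 18.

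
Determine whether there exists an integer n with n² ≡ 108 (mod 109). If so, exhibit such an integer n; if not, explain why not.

n = 33

n = 33 works: 33² = 1089, and 1089 − 108 = 981 = 9·109.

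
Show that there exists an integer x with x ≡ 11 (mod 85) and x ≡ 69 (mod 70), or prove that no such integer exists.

No such integer exists.

gcd(85, 70) = 5. If x ≡ 11 (mod 85) and x ≡ 69 (mod 70), then x ≡ 11 (mod 5) and x ≡ 69 (mod 5).
These are incompatible: 11 − 69 = -58 is not divisible by 5.
Therefore no such x exists.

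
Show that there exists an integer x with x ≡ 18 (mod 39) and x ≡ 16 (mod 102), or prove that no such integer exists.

There is no such integer.

Both moduli are multiples of 3 = gcd(39, 102), so any solution would satisfy x ≡ 18 and x ≡ 16 modulo 3 simultaneously.
These are incompatible: 18 − 16 = 2 is not divisible by 3.
Hence the system has no solution.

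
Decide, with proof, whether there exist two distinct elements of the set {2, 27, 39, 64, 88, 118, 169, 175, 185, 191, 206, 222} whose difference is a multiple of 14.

Reduce each element modulo 14: 2↦2, 27↦13, 39↦11, 64↦8, 88↦4, 118↦6, 169↦1, 175↦7, 185↦3, 191↦9, 206↦10, 222↦12.
These 12 residues are pairwise different, hence no difference of two elements is divisible by 14.

No such pair exists.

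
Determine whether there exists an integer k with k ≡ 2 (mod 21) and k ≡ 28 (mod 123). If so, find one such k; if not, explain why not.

No, no such integer exists.

gcd(21, 123) = 3. If k ≡ 2 (mod 21) and k ≡ 28 (mod 123), then k ≡ 2 (mod 3) and k ≡ 28 (mod 3).
But 2 mod 3 = 2 while 28 mod 3 = 1, a contradiction.
Therefore no such k exists.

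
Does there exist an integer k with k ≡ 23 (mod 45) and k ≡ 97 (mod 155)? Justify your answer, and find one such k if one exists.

gcd(45, 155) = 5. If k ≡ 23 (mod 45) and k ≡ 97 (mod 155), then k ≡ 23 (mod 5) and k ≡ 97 (mod 5).
But 23 mod 5 = 3 while 97 mod 5 = 2, a contradiction.
Therefore no such k exists.

No such integer exists.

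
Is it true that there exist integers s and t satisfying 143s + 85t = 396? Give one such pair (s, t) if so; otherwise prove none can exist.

143 and 85 are coprime, so 143s + 85t ranges over all of ℤ.
Run the Euclidean algorithm on 143 and 85: 143 = 1·85 + 58, 85 = 1·58 + 27, 58 = 2·27 + 4, 27 = 6·4 + 3, 4 = 1·3 + 1, 3 = 3·1 + 0.
Unwinding: 1 = 4 − 1·3 = 4 − (27 − 6·4) = −27 + 7·4 = −27 + 7·(58 − 2·27) = 7·58 − 15·27 = 7·58 − 15·(85 − 1·58) = −15·85 + 22·58 = −15·85 + 22·(143 − 1·85) = 22·143 − 37·85, i.e. 143·22 + 85·(-37) = 1.
Multiplying through by 396: s = 22·396 = 8712, t = (-37)·396 = -14652 is a solution.
The general solution is s = 8712 + 85k, t = -14652 − 143k; taking k = -102 gives the smaller pair s = 42, t = -66.
Check: 143·42 + 85·(-66) = 6006 − 5610 = 396. ✓

s = 42, t = -66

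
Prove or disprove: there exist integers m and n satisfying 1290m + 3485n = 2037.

There are no such integers.

Both 1290 and 3485 are divisible by gcd(1290, 3485) = 5, hence so is any combination 1290m + 3485n.
However 2037 leaves remainder 2 on division by 5.
Therefore 1290m + 3485n = 2037 has no solution in integers.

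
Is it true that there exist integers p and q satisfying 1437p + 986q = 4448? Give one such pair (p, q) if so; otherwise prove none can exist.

p = 974, q = -1415

Since gcd(1437, 986) = 1, every integer is an integer combination of 1437 and 986.
Euclidean algorithm: 1437 = 1·986 + 451, 986 = 2·451 + 84, 451 = 5·84 + 31, 84 = 2·31 + 22, 31 = 1·22 + 9, 22 = 2·9 + 4, 9 = 2·4 + 1, 4 = 4·1 + 0.
Unwinding: 1 = 9 − 2·4 = 9 − 2·(22 − 2·9) = −2·22 + 5·9 = −2·22 + 5·(31 − 1·22) = 5·31 − 7·22 = 5·31 − 7·(84 − 2·31) = −7·84 + 19·31 = −7·84 + 19·(451 − 5·84) = 19·451 − 102·84 = 19·451 − 102·(986 − 2·451) = −102·986 + 223·451 = −102·986 + 223·(1437 − 1·986) = 223·1437 − 325·986, i.e. 1437·223 + 986·(-325) = 1.
Scaling by 4448 gives the particular solution (p, q) = (991904, -1445600).
Subtracting 1005·986 from p and adding 1005·1437 to q gives the tidier solution (974, -1415).
Indeed 1437·974 + 986·(-1415) = 1399638 − 1395190 = 4448.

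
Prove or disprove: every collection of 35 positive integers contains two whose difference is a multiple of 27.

True.

There are exactly 27 possible remainders on division by 27.
With 35 integers and only 27 classes, the pigeonhole principle forces two of them, say a and b, into the same class.
Equal remainders mean a − b ≡ 0 (mod 27), so 27 divides their difference.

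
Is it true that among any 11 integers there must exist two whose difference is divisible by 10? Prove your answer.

Yes.

There are exactly 10 possible remainders on division by 10.
Placing 11 integers into 10 classes, some class receives at least two — say a and b.
Then a ≡ b (mod 10), i.e. 10 ∣ (a − b).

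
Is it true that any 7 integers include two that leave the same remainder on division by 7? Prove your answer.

Consider the 7 integers 31, 32, …, 37. They lie in distinct residue classes modulo 7, since 7 ≤ 7.
Hence this collection has no pair with equal remainders mod 7, disproving the claim.

No; for instance {31, 32, 33, 34, 35, 36, 37} is a counterexample.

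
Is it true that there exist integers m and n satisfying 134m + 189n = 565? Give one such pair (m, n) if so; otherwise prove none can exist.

134 and 189 are coprime, so 134m + 189n ranges over all of ℤ.
Dividing repeatedly: 189 = 1·134 + 55, 134 = 2·55 + 24, 55 = 2·24 + 7, 24 = 3·7 + 3, 7 = 2·3 + 1, 3 = 3·1 + 0.
Back-substituting, 1 = 7 − 2·3 = 7 − 2·(24 − 3·7) = −2·24 + 7·7 = −2·24 + 7·(55 − 2·24) = 7·55 − 16·24 = 7·55 − 16·(134 − 2·55) = −16·134 + 39·55 = −16·134 + 39·(189 − 1·134) = 39·189 − 55·134; that is, 134·(-55) + 189·39 = 1.
Scaling by 565 gives the particular solution (m, n) = (-31075, 22035).
Shifting by a multiple of (189, −134) keeps it a solution: m = -31075 + 165·189 = 110, n = 22035 − 165·134 = -75.
Indeed 134·110 + 189·(-75) = 14740 − 14175 = 565.

m = 110, n = -75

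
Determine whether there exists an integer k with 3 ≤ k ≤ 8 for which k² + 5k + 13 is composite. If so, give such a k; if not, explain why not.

At k = 8: 8² + 5·8 + 13 = 117 = 3·39, which is composite.

k = 8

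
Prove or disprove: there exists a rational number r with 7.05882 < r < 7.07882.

r = 92/13

Multiplying by 13: 13·7.05882 = 91.76466 and 13·7.07882 = 92.02466, so the integer 92 lies strictly between them.
Dividing back, 7.05882 < 92/13 < 7.07882, and 92/13 is rational.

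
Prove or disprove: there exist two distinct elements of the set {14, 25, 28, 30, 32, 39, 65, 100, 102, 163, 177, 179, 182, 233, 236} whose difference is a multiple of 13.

The pair (25, 233) works.

Reduce each element mod 13: 14↦1, 25↦12, 28↦2, 30↦4, 32↦6, 39↦0, 65↦0, 100↦9, 102↦11, 163↦7, 177↦8, 179↦10, 182↦0, 233↦12, 236↦2. The residue 12 repeats (at 25 and 233), and 233 − 25 = 208 = 16·13.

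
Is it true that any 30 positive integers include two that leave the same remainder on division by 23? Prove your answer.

Each integer lies in one of the 23 residue classes modulo 23.
With 30 integers and only 23 classes, the pigeonhole principle forces two of them, say a and b, into the same class.
So a and b have equal remainders mod 23, which is exactly what was to be shown.

Yes, this is always true.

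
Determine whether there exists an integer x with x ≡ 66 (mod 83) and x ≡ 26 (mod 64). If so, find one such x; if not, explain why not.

Since 83 and 64 share no common factor, CRT says the pair of congruences has a solution (unique mod 5312).
Write x = 66 + 83t and require 66 + 83t ≡ 26 (mod 64), i.e. 83t ≡ 24 (mod 64).
83 ≡ 19 (mod 64), so this reads 19t ≡ 24 (mod 64). Invert 19 mod 64 by the Euclidean algorithm: 64 = 3·19 + 7, 19 = 2·7 + 5, 7 = 1·5 + 2, 5 = 2·2 + 1, 2 = 2·1 + 0; back-substituting, 1 = 5 − 2·2 = 5 − 2·(7 − 1·5) = −2·7 + 3·5 = −2·7 + 3·(19 − 2·7) = 3·19 − 8·7 = 3·19 − 8·(64 − 3·19) = −8·64 + 27·19. Hence 19·27 ≡ 1, so 19⁻¹ ≡ 27 (mod 64).
Therefore t ≡ 27·24 = 648 ≡ 8 (mod 64).
With t = 8: x = 66 + 83·8 = 730.
Verify: 730 = 8·83 + 66 and 730 = 11·64 + 26. ✓

x = 730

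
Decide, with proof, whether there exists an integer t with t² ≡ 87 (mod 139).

Apply Euler's criterion with the prime 139: 87 is a quadratic residue iff 87^69 ≡ 1 (mod 139), and a non-residue iff it is ≡ −1.
Repeated squaring mod 139: 87^2 = 7569 ≡ 63; 87^4 ≡ 63² = 3969 ≡ 77; 87^8 ≡ 77² = 5929 ≡ 91; 87^16 ≡ 91² = 8281 ≡ 80; 87^32 ≡ 80² = 6400 ≡ 6; 87^64 ≡ 6² = 36 ≡ 36.
Since 69 = 64 + 4 + 1, 87^69 ≡ 36 · 77 · 87; multiplying out mod 139: 36·77 = 2772 ≡ 131, then 131·87 = 11397 ≡ 138. Thus 87^69 ≡ 138 ≡ −1 (mod 139).
By Euler's criterion 87 is a quadratic non-residue mod 139: no t satisfies t² ≡ 87 (mod 139).

No such integer exists.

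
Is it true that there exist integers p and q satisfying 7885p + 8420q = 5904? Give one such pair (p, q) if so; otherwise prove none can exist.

There are no such integers.

Any value of 7885p + 8420q is a multiple of gcd(7885, 8420) = 5.
But 5904 = 5·1180 + 4, so 5 ∤ 5904.
Therefore 7885p + 8420q = 5904 has no solution in integers.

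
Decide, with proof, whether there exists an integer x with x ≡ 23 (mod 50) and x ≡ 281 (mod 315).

gcd(50, 315) = 5. If x ≡ 23 (mod 50) and x ≡ 281 (mod 315), then x ≡ 23 (mod 5) and x ≡ 281 (mod 5).
However 23 ≡ 3 and 281 ≡ 1 (mod 5), and 3 ≠ 1.
Therefore no such x exists.

No such integer exists.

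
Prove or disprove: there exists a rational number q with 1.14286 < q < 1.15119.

q = 23/20

Multiplying by 20: 20·1.14286 = 22.85720 and 20·1.15119 = 23.02380, so the integer 23 lies strictly between them.
So q = 23/20 works: it is a ratio of integers, and dividing 20·1.14286 < 23 < 20·1.15119 through by 20 gives 1.14286 < 23/20 < 1.15119.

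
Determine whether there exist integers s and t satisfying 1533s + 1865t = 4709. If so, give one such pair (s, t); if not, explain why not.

1533 and 1865 are coprime, so 1533s + 1865t ranges over all of ℤ.
Dividing repeatedly: 1865 = 1·1533 + 332, 1533 = 4·332 + 205, 332 = 1·205 + 127, 205 = 1·127 + 78, 127 = 1·78 + 49, 78 = 1·49 + 29, 49 = 1·29 + 20, 29 = 1·20 + 9, 20 = 2·9 + 2, 9 = 4·2 + 1, 2 = 2·1 + 0.
Back-substituting, 1 = 9 − 4·2 = 9 − 4·(20 − 2·9) = −4·20 + 9·9 = −4·20 + 9·(29 − 1·20) = 9·29 − 13·20 = 9·29 − 13·(49 − 1·29) = −13·49 + 22·29 = −13·49 + 22·(78 − 1·49) = 22·78 − 35·49 = 22·78 − 35·(127 − 1·78) = −35·127 + 57·78 = −35·127 + 57·(205 − 1·127) = 57·205 − 92·127 = 57·205 − 92·(332 − 1·205) = −92·332 + 149·205 = −92·332 + 149·(1533 − 4·332) = 149·1533 − 688·332 = 149·1533 − 688·(1865 − 1·1533) = −688·1865 + 837·1533; that is, 1533·837 + 1865·(-688) = 1.
Scaling by 4709 gives the particular solution (s, t) = (3941433, -3239792).
Shifting by a multiple of (1865, −1533) keeps it a solution: s = 3941433 − 2113·1865 = 688, t = -3239792 + 2113·1533 = -563.
Indeed 1533·688 + 1865·(-563) = 1054704 − 1049995 = 4709.

s = 688, t = -563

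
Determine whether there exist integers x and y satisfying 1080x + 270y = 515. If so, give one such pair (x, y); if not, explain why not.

No, no such integers exist.

Both 1080 and 270 are divisible by gcd(1080, 270) = 270, hence so is any combination 1080x + 270y.
But 515 is not a multiple of 270 (it leaves remainder 245).
Hence no integers x, y satisfy the equation.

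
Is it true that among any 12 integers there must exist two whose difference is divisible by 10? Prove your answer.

Partition the integers by their residue mod 10; there are 10 classes.
Since 12 > 10, two of the 12 integers must share a residue class by the pigeonhole principle; call them a and b.
Equal remainders mean a − b ≡ 0 (mod 10), so 10 divides their difference.

Yes.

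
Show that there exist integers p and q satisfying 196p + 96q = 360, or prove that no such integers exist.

p = 18, q = -33

Every value of 196p + 96q is a multiple of gcd(196, 96) = 4; since 4 ∣ 360, solutions exist.
Dividing through by 4 reduces the equation to 49p + 24q = 90.
Euclidean algorithm: 49 = 2·24 + 1, 24 = 24·1 + 0.
Working back up the chain: 1 = 49 − 2·24. So 49·1 + 24·(-2) = 1.
Times 90: 49·90 + 24·(-180) = 90, so (90, -180) solves it.
Subtracting 3·24 from p and adding 3·49 to q gives the tidier solution (18, -33).
Indeed 196·18 + 96·(-33) = 3528 − 3168 = 360.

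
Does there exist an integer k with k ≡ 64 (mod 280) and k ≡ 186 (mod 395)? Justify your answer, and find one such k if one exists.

Both moduli are multiples of 5 = gcd(280, 395), so any solution would satisfy k ≡ 64 and k ≡ 186 modulo 5 simultaneously.
However 64 ≡ 4 and 186 ≡ 1 (mod 5), and 4 ≠ 1.
Hence the system has no solution.

There is no such integer.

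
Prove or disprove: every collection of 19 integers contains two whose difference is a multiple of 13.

There are exactly 13 possible remainders on division by 13.
Since 19 > 13, two of the 19 integers must share a residue class by the pigeonhole principle; call them a and b.
Equal remainders mean a − b ≡ 0 (mod 13), so 13 divides their difference.

Yes, this is always true.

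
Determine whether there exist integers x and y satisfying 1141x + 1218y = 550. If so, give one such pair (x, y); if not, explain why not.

There are no such integers.

Any value of 1141x + 1218y is a multiple of gcd(1141, 1218) = 7.
But 550 = 7·78 + 4, so 7 ∤ 550.
Hence no integers x, y satisfy the equation.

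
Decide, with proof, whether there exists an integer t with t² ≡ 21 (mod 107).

No, no such integer exists.

107 is prime, so by Euler's criterion 21 is a square mod 107 iff 21^((107−1)/2) = 21^53 ≡ 1 (mod 107).
Squaring successively (mod 107): 21^2 = 441 ≡ 13; 21^4 ≡ 13² = 169 ≡ 62; 21^8 ≡ 62² = 3844 ≡ 99; 21^16 ≡ 99² = 9801 ≡ 64; 21^32 ≡ 64² = 4096 ≡ 30.
Since 53 = 32 + 16 + 4 + 1, 21^53 ≡ 30 · 64 · 62 · 21; multiplying out mod 107: 30·64 = 1920 ≡ 101, then 101·62 = 6262 ≡ 56, then 56·21 = 1176 ≡ 106. Thus 21^53 ≡ 106 ≡ −1 (mod 107).
By Euler's criterion 21 is a quadratic non-residue mod 107: no t satisfies t² ≡ 21 (mod 107).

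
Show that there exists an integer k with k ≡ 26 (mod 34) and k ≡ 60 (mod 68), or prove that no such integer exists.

k = 60

The moduli are not coprime: gcd(34, 68) = 34. Compatibility requires 34 ∣ (60 − 26) = 34, which holds, so solutions exist.
The integers ≡ 26 (mod 34) are 26, 60, …; their remainders mod 68 are 26, 60, so k = 60 is the first that is ≡ 60 (mod 68).
Check: 60 mod 34 = 26, 60 mod 68 = 60. ✓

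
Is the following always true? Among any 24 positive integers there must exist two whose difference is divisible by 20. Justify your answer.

Each integer lies in one of the 20 residue classes modulo 20.
Placing 24 integers into 20 classes, some class receives at least two — say a and b.
Then a ≡ b (mod 20), i.e. 20 ∣ (a − b).

Yes.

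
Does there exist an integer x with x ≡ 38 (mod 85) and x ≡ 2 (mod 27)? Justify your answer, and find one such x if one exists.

gcd(85, 27) = 1, so the Chinese Remainder Theorem guarantees exactly one residue class mod 2295 satisfying both.
Any solution of the first congruence is x = 38 + 85t; substituting into the second, 85t ≡ 2 − 38 ≡ 18 (mod 27).
85 ≡ 4 (mod 27), so this reads 4t ≡ 18 (mod 27). Invert 4 mod 27 by the Euclidean algorithm: 27 = 6·4 + 3, 4 = 1·3 + 1, 3 = 3·1 + 0; back-substituting, 1 = 4 − 1·3 = 4 − (27 − 6·4) = −27 + 7·4. Hence 4·7 ≡ 1, so 4⁻¹ ≡ 7 (mod 27).
Therefore t ≡ 7·18 = 126 ≡ 18 (mod 27).
With t = 18: x = 38 + 85·18 = 1568.
Check: 1568 mod 85 = 38, 1568 mod 27 = 2. ✓

x = 1568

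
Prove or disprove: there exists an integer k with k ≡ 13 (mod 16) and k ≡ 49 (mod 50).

The moduli are not coprime: gcd(16, 50) = 2. Compatibility requires 2 ∣ (49 − 13) = 36, which holds, so solutions exist.
Write k = 13 + 16t. Then 16t ≡ 49 − 13 ≡ 36 (mod 50); dividing through by 2 gives 8t ≡ 18 (mod 25).
Note 8·22 = 176 ≡ 1 (mod 25) (as 176 − 1 = 7·25), so 8⁻¹ ≡ 22.
Multiplying by 22: t ≡ 22·18 = 396 ≡ 21 (mod 25).
Then k = 13 + 16·21 = 349.
Indeed 349 ≡ 13 (mod 16) and 349 ≡ 49 (mod 50).

k = 349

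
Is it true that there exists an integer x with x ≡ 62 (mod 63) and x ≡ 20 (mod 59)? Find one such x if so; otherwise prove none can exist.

Since 63 and 59 share no common factor, CRT says the pair of congruences has a solution (unique mod 3717).
Write x = 62 + 63t and require 62 + 63t ≡ 20 (mod 59), i.e. 63t ≡ 17 (mod 59).
63 ≡ 4 (mod 59), so this reads 4t ≡ 17 (mod 59). Invert 4 mod 59 by the Euclidean algorithm: 59 = 14·4 + 3, 4 = 1·3 + 1, 3 = 3·1 + 0; back-substituting, 1 = 4 − 1·3 = 4 − (59 − 14·4) = −59 + 15·4. Hence 4·15 ≡ 1, so 4⁻¹ ≡ 15 (mod 59).
Therefore t ≡ 15·17 = 255 ≡ 19 (mod 59).
Taking t = 19 gives x = 62 + 63·19 = 1259.
Indeed 1259 ≡ 62 (mod 63) and 1259 ≡ 20 (mod 59).

x = 1259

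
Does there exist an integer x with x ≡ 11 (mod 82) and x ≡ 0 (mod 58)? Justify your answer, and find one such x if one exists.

Both moduli are multiples of 2 = gcd(82, 58), so any solution would satisfy x ≡ 11 and x ≡ 0 modulo 2 simultaneously.
These are incompatible: 11 − 0 = 11 is not divisible by 2.
Therefore no such x exists.

No such integer exists.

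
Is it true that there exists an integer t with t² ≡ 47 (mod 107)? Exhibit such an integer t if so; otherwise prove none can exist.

Take t = 58. Then 58² = 3364 = 31·107 + 47, so 58² ≡ 47 (mod 107).

t = 58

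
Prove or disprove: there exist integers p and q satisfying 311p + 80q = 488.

311 and 80 are coprime, so 311p + 80q ranges over all of ℤ.
Dividing repeatedly: 311 = 3·80 + 71, 80 = 1·71 + 9, 71 = 7·9 + 8, 9 = 1·8 + 1, 8 = 8·1 + 0.
Working back up the chain: 1 = 9 − 1·8 = 9 − (71 − 7·9) = −71 + 8·9 = −71 + 8·(80 − 1·71) = 8·80 − 9·71 = 8·80 − 9·(311 − 3·80) = −9·311 + 35·80. So 311·(-9) + 80·35 = 1.
Multiplying through by 488: p = (-9)·488 = -4392, q = 35·488 = 17080 is a solution.
The general solution is p = -4392 + 80k, q = 17080 − 311k; taking k = 55 gives the smaller pair p = 8, q = -25.
Indeed 311·8 + 80·(-25) = 2488 − 2000 = 488.

p = 8, q = -25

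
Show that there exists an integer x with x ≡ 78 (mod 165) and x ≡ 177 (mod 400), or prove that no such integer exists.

Both moduli are multiples of 5 = gcd(165, 400), so any solution would satisfy x ≡ 78 and x ≡ 177 modulo 5 simultaneously.
These are incompatible: 78 − 177 = -99 is not divisible by 5.
Therefore no such x exists.

No such integer exists.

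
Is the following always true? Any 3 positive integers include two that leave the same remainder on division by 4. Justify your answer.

Consider the 3 integers 20, 21, 22. They lie in distinct residue classes modulo 4, since 3 ≤ 4.
So no two of them leave the same remainder on division by 4; the claim fails for this set.

No; for instance {20, 21, 22} is a counterexample.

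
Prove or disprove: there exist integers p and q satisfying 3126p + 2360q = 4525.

Both 3126 and 2360 are divisible by gcd(3126, 2360) = 2, hence so is any combination 3126p + 2360q.
But 4525 is not a multiple of 2 (it leaves remainder 1).
Therefore 3126p + 2360q = 4525 has no solution in integers.

There are no such integers.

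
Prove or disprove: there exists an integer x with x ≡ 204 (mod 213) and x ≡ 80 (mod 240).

Both moduli are multiples of 3 = gcd(213, 240), so any solution would satisfy x ≡ 204 and x ≡ 80 modulo 3 simultaneously.
However 204 ≡ 0 and 80 ≡ 2 (mod 3), and 0 ≠ 2.
Therefore no such x exists.

There is no such integer.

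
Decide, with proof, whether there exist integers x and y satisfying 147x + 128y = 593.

x = 11, y = -8

147 and 128 are coprime, so 147x + 128y ranges over all of ℤ.
Euclidean algorithm: 147 = 1·128 + 19, 128 = 6·19 + 14, 19 = 1·14 + 5, 14 = 2·5 + 4, 5 = 1·4 + 1, 4 = 4·1 + 0.
Unwinding: 1 = 5 − 1·4 = 5 − (14 − 2·5) = −14 + 3·5 = −14 + 3·(19 − 1·14) = 3·19 − 4·14 = 3·19 − 4·(128 − 6·19) = −4·128 + 27·19 = −4·128 + 27·(147 − 1·128) = 27·147 − 31·128, i.e. 147·27 + 128·(-31) = 1.
Scaling by 593 gives the particular solution (x, y) = (16011, -18383).
The general solution is x = 16011 + 128k, y = -18383 − 147k; taking k = -125 gives the smaller pair x = 11, y = -8.
Indeed 147·11 + 128·(-8) = 1617 − 1024 = 593.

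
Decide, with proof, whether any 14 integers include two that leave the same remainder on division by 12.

Partition the integers by their residue mod 12; there are 12 classes.
With 14 integers and only 12 classes, the pigeonhole principle forces two of them, say a and b, into the same class.
So a and b have equal remainders mod 12, which is exactly what was to be shown.

Yes, this is always true.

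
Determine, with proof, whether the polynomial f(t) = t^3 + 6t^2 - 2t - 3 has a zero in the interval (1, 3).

No.

f(1) = 2 and f(3) = 72, both positive, so a sign-change argument is unavailable; we show f keeps this sign on the whole interval.
Shift to the endpoint 1: with t = 1 + u (0 < u < 2), one computes f(1 + u) = u^3 + 9u^2 + 13u + 2.
The nonzero coefficients here are all positive, so for u > 0 every term is positive (or zero), and the constant term 2 is strictly positive.
Therefore f(t) > 0 throughout (1, 3), and f has no zero there.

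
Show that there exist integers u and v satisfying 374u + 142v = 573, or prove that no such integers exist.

No, no such integers exist.

Any value of 374u + 142v is a multiple of gcd(374, 142) = 2.
But 573 = 2·286 + 1, so 2 ∤ 573.
Therefore 374u + 142v = 573 has no solution in integers.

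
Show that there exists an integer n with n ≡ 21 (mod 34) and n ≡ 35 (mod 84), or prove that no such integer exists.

n = 1211

gcd(34, 84) = 2. A simultaneous solution exists iff 21 ≡ 35 (mod 2); here 21 mod 2 = 1 = 35 mod 2, so it does.
Put n = 21 + 34t, so we need 34t ≡ 14 (mod 84), equivalently (divide by 2) 17t ≡ 7 (mod 42).
To invert 17 modulo 42: 42 = 2·17 + 8, 17 = 2·8 + 1, 8 = 8·1 + 0, and unwinding, 1 = 17 − 2·8 = 17 − 2·(42 − 2·17) = −2·42 + 5·17. Thus 17⁻¹ ≡ 5 (mod 42).
Multiplying by 5: t ≡ 5·7 = 35 (mod 42).
Then n = 21 + 34·35 = 1211.
Check: 1211 mod 34 = 21, 1211 mod 84 = 35. ✓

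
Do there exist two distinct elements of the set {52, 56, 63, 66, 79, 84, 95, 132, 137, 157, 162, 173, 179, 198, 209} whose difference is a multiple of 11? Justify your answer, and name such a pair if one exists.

52 and 63 are such a pair.

Reduce each element mod 11: 52↦8, 56↦1, 63↦8, 66↦0, 79↦2, 84↦7, 95↦7, 132↦0, 137↦5, 157↦3, 162↦8, 173↦8, 179↦3, 198↦0, 209↦0. The residue 8 repeats (at 52 and 63), and 63 − 52 = 11 = 1·11.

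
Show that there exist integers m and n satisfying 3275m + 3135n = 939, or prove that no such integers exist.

There are no such integers.

Both 3275 and 3135 are divisible by gcd(3275, 3135) = 5, hence so is any combination 3275m + 3135n.
However 939 leaves remainder 4 on division by 5.
Therefore 3275m + 3135n = 939 has no solution in integers.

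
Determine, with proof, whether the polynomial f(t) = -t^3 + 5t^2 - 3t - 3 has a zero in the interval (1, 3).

f(1) = -2 and f(3) = 6, which have opposite signs.
f is continuous everywhere (it is a polynomial), in particular on [1, 3].
By the Intermediate Value Theorem, f takes the value 0 somewhere in the open interval.

Yes, f has a root in the interval.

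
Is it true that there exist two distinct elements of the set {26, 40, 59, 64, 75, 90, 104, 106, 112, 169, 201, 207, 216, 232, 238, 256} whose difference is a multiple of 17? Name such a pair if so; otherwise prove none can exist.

There is no such pair.

Residues mod 17: 26↦9, 40↦6, 59↦8, 64↦13, 75↦7, 90↦5, 104↦2, 106↦4, 112↦10, 169↦16, 201↦14, 207↦3, 216↦12, 232↦11, 238↦0, 256↦1.
No residue repeats among the 16 elements, so no pair has difference ≡ 0 (mod 17).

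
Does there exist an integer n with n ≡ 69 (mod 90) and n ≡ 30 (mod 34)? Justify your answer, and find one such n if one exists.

gcd(90, 34) = 2. If n ≡ 69 (mod 90) and n ≡ 30 (mod 34), then n ≡ 69 (mod 2) and n ≡ 30 (mod 2).
But 69 mod 2 = 1 while 30 mod 2 = 0, a contradiction.
Hence the system has no solution.

There is no such integer.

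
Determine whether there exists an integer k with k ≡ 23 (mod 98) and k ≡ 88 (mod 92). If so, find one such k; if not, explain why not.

Reduce both congruences modulo 2, which divides 98 and 92: they say k ≡ 23 (mod 2) and k ≡ 88 (mod 2).
These are incompatible: 23 − 88 = -65 is not divisible by 2.
Therefore no such k exists.

No such integer exists.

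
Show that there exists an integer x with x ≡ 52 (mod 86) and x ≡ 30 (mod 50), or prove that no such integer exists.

Here gcd(86, 50) = 2, and both 52 and 30 leave remainder 0 mod 2, so the system is consistent.
Put x = 52 + 86t, so we need 86t ≡ 28 (mod 50), equivalently (divide by 2) 43t ≡ 14 (mod 25).
43 ≡ 18 (mod 25), so this reads 18t ≡ 14 (mod 25). Invert 18 mod 25 by the Euclidean algorithm: 25 = 1·18 + 7, 18 = 2·7 + 4, 7 = 1·4 + 3, 4 = 1·3 + 1, 3 = 3·1 + 0; back-substituting, 1 = 4 − 1·3 = 4 − (7 − 1·4) = −7 + 2·4 = −7 + 2·(18 − 2·7) = 2·18 − 5·7 = 2·18 − 5·(25 − 1·18) = −5·25 + 7·18. Hence 18·7 ≡ 1, so 18⁻¹ ≡ 7 (mod 25).
Therefore t ≡ 7·14 = 98 ≡ 23 (mod 25).
Then x = 52 + 86·23 = 2030.
Verify: 2030 = 23·86 + 52 and 2030 = 40·50 + 30. ✓

x = 2030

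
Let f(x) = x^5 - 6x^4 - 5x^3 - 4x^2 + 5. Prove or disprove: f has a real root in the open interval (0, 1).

Such a root exists.

f(0) = 5 and f(1) = -9, which have opposite signs.
As a polynomial, f is continuous on every closed interval.
By the Intermediate Value Theorem f must vanish at some point of (0, 1).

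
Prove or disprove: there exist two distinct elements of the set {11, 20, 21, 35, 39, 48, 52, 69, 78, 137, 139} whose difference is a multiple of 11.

Reduce each element modulo 11: 11↦0, 20↦9, 21↦10, 35↦2, 39↦6, 48↦4, 52↦8, 69↦3, 78↦1, 137↦5, 139↦7.
These 11 residues are pairwise different, hence no difference of two elements is divisible by 11.

No, no such pair exists.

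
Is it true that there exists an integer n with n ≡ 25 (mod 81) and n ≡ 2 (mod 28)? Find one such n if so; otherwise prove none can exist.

n = 1402

Since 81 and 28 share no common factor, CRT says the pair of congruences has a solution (unique mod 2268).
Any solution of the first congruence is n = 25 + 81t; substituting into the second, 81t ≡ 2 − 25 ≡ 5 (mod 28).
81 ≡ 25 (mod 28), so this reads 25t ≡ 5 (mod 28). Since 25·9 = 225 = 8·28 + 1, the inverse of 25 mod 28 is 9.
Multiplying by 9: t ≡ 9·5 = 45 ≡ 17 (mod 28).
Taking t = 17 gives n = 25 + 81·17 = 1402.
Verify: 1402 = 17·81 + 25 and 1402 = 50·28 + 2. ✓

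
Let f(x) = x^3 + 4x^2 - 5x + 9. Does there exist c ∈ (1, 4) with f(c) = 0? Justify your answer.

No.

f(1) = 9 and f(4) = 117, both positive, so a sign-change argument is unavailable; we show f keeps this sign on the whole interval.
Shift to the endpoint 1: with x = 1 + u (0 < u < 3), one computes f(1 + u) = u^3 + 7u^2 + 6u + 9.
All 4 nonzero coefficients of this polynomial in u are positive; hence for u > 0 the value is a sum of positive terms (the constant 9 among them).
So f is strictly positive on (1, 4); no root exists in the interval.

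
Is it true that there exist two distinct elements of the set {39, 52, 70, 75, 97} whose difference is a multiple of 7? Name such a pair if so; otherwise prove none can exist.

No, no such pair exists.

Residues mod 7: 39↦4, 52↦3, 70↦0, 75↦5, 97↦6.
These 5 residues are pairwise different, hence no difference of two elements is divisible by 7.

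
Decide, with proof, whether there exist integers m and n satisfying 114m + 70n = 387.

Any value of 114m + 70n is a multiple of gcd(114, 70) = 2.
But 387 is not a multiple of 2 (it leaves remainder 1).
Hence no integers m, n satisfy the equation.

There are no such integers.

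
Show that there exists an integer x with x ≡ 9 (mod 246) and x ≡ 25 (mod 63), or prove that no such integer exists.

gcd(246, 63) = 3. If x ≡ 9 (mod 246) and x ≡ 25 (mod 63), then x ≡ 9 (mod 3) and x ≡ 25 (mod 3).
But 9 mod 3 = 0 while 25 mod 3 = 1, a contradiction.
Hence the system has no solution.

No such integer exists.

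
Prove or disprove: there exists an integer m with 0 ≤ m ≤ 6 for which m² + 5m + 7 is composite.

At m = 5: 5² + 5·5 + 7 = 57 = 3·19, which is composite.

m = 5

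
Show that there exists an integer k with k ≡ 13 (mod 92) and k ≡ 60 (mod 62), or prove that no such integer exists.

Reduce both congruences modulo 2, which divides 92 and 62: they say k ≡ 13 (mod 2) and k ≡ 60 (mod 2).
But 13 mod 2 = 1 while 60 mod 2 = 0, a contradiction.
Therefore no such k exists.

No, no such integer exists.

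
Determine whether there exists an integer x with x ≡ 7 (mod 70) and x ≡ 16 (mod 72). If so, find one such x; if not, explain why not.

No, no such integer exists.

Reduce both congruences modulo 2, which divides 70 and 72: they say x ≡ 7 (mod 2) and x ≡ 16 (mod 2).
However 7 ≡ 1 and 16 ≡ 0 (mod 2), and 1 ≠ 0.
Therefore no such x exists.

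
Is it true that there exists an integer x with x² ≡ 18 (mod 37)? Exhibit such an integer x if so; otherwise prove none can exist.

There is no such integer.

37 is prime, so by Euler's criterion 18 is a square mod 37 iff 18^((37−1)/2) = 18^18 ≡ 1 (mod 37).
Squaring successively (mod 37): 18^2 = 324 ≡ 28; 18^4 ≡ 28² = 784 ≡ 7; 18^8 ≡ 7² = 49 ≡ 12; 18^16 ≡ 12² = 144 ≡ 33.
Since 18 = 16 + 2, 18^18 ≡ 33 · 28; multiplying out mod 37: 33·28 = 924 ≡ 36. Thus 18^18 ≡ 36 ≡ −1 (mod 37).
The value −1 means 18 is a non-residue modulo 37, so x² ≡ 18 (mod 37) is impossible.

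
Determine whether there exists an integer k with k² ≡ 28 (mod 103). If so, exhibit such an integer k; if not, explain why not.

k = 50

Take k = 50. Then 50² = 2500 = 24·103 + 28, so 50² ≡ 28 (mod 103).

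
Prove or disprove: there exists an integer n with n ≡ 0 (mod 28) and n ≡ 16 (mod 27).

Since 28 and 27 share no common factor, CRT says the pair of congruences has a solution (unique mod 756).
Any solution of the first congruence is n = 0 + 28t; substituting into the second, 28t ≡ 16 − 0 ≡ 16 (mod 27).
28 ≡ 1 (mod 27), so this reads 1t ≡ 16 (mod 27). So t ≡ 16 (mod 27).
Taking t = 16 gives n = 0 + 28·16 = 448.
Indeed 448 ≡ 0 (mod 28) and 448 ≡ 16 (mod 27).

n = 448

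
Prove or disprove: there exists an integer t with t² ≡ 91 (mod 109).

109 is prime, so by Euler's criterion 91 is a square mod 109 iff 91^((109−1)/2) = 91^54 ≡ 1 (mod 109).
Repeated squaring mod 109: 91^2 = 8281 ≡ 106; 91^4 ≡ 106² = 11236 ≡ 9; 91^8 ≡ 9² = 81 ≡ 81; 91^16 ≡ 81² = 6561 ≡ 21; 91^32 ≡ 21² = 441 ≡ 5.
Since 54 = 32 + 16 + 4 + 2, 91^54 ≡ 5 · 21 · 9 · 106; multiplying out mod 109: 5·21 = 105 ≡ 105, then 105·9 = 945 ≡ 73, then 73·106 = 7738 ≡ 108. Thus 91^54 ≡ 108 ≡ −1 (mod 109).
The value −1 means 91 is a non-residue modulo 109, so t² ≡ 91 (mod 109) is impossible.

No such integer exists.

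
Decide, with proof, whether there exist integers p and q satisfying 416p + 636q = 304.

p = 68, q = -44

Since gcd(416, 636) = 4 and 304 = 4·76, Bézout's identity guarantees a solution.
Dividing through by 4 reduces the equation to 104p + 159q = 76.
Run the Euclidean algorithm on 159 and 104: 159 = 1·104 + 55, 104 = 1·55 + 49, 55 = 1·49 + 6, 49 = 8·6 + 1, 6 = 6·1 + 0.
Unwinding: 1 = 49 − 8·6 = 49 − 8·(55 − 1·49) = −8·55 + 9·49 = −8·55 + 9·(104 − 1·55) = 9·104 − 17·55 = 9·104 − 17·(159 − 1·104) = −17·159 + 26·104, i.e. 104·26 + 159·(-17) = 1.
Multiplying through by 76: p = 26·76 = 1976, q = (-17)·76 = -1292 is a solution.
Shifting by a multiple of (159, −104) keeps it a solution: p = 1976 − 12·159 = 68, q = -1292 + 12·104 = -44.
Check: 416·68 + 636·(-44) = 28288 − 27984 = 304. ✓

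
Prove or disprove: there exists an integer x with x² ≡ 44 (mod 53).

x = 16

x = 16 works: 16² = 256, and 256 − 44 = 212 = 4·53.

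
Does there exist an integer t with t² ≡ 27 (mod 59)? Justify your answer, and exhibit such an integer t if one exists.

Take t = 26. Then 26² = 676 = 11·59 + 27, so 26² ≡ 27 (mod 59).

t = 26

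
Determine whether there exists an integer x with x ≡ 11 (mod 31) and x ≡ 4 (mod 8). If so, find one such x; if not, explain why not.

gcd(31, 8) = 1, so the Chinese Remainder Theorem guarantees exactly one residue class mod 248 satisfying both.
Write x = 11 + 31t and require 11 + 31t ≡ 4 (mod 8), i.e. 31t ≡ 1 (mod 8).
31 ≡ 7 (mod 8), so this reads 7t ≡ 1 (mod 8). Since 7·7 = 49 = 6·8 + 1, the inverse of 7 mod 8 is 7.
Therefore t ≡ 7·1 = 7 (mod 8).
Taking t = 7 gives x = 11 + 31·7 = 228.
Indeed 228 ≡ 11 (mod 31) and 228 ≡ 4 (mod 8).

x = 228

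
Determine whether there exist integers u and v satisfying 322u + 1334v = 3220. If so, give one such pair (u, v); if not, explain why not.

u = 10, v = 0

Since gcd(322, 1334) = 46 and 3220 = 46·70, Bézout's identity guarantees a solution.
Dividing through by 46 reduces the equation to 7u + 29v = 70.
Run the Euclidean algorithm on 29 and 7: 29 = 4·7 + 1, 7 = 7·1 + 0.
Unwinding: 1 = 29 − 4·7, i.e. 7·(-4) + 29·1 = 1.
Times 70: 7·(-280) + 29·70 = 70, so (-280, 70) solves it.
Adding 10·29 to u and subtracting 10·7 from v gives the tidier solution (10, 0).
Indeed 322·10 + 1334·0 = 3220 + 0 = 3220.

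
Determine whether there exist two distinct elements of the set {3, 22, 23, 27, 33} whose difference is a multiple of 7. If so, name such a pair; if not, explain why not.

There is no such pair.

Two integers differ by a multiple of 7 exactly when they have the same residue mod 7. The residues are 3↦3, 22↦1, 23↦2, 27↦6, 33↦5.
All 5 residues are distinct, so no two elements differ by a multiple of 7.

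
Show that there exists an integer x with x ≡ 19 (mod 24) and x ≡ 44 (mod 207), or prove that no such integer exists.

There is no such integer.

Reduce both congruences modulo 3, which divides 24 and 207: they say x ≡ 19 (mod 3) and x ≡ 44 (mod 3).
These are incompatible: 19 − 44 = -25 is not divisible by 3.
Hence the system has no solution.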